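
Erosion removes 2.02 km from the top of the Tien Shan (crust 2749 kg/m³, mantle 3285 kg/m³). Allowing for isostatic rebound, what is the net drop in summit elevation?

0.33 km

Rebound u = e ρ_c/ρ_m = 2.02 km × 2749/3285 = 1.69 km.
Net surface drop = e − u = 2.02 km − 1.69 km = e (ρ_m − ρ_c)/ρ_m = 0.33 km.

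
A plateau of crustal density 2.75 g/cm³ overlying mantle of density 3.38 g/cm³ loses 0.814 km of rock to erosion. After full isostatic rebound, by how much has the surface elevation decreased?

Rebound u = e ρ_c/ρ_m = 0.814 km × 2.75/3.38 = 0.6623 km.
Net surface drop = e − u = 0.814 km − 0.6623 km = e (ρ_m − ρ_c)/ρ_m = 0.152 km.

0.152 km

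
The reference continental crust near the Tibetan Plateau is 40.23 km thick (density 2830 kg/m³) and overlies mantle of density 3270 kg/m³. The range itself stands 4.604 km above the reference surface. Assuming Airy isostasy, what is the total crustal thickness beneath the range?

74.4 km

Root depth r = h ρ_c / (ρ_m − ρ_c) = 4.604 km × 2830 / 440 = 29.61 km.
Total thickness = T + h + r = 40.23 km + 4.604 km + 29.61 km = 74.4 km.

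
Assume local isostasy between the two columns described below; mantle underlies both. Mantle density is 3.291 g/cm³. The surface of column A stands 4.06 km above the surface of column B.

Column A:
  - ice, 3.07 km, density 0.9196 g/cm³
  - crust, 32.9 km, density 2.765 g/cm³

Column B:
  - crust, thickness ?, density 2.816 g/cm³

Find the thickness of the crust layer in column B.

Take the compensation level at the base of the deeper column (depth z_c below the surface of column A) and equate Σ ρ_i t_i down to z_c; mantle fills any gap and the z_c terms cancel.
Column A: 3.07×0.9196 + 32.9×2.765 + (z_c − 35.97)×3.291
Column B: 4.06×0 + x×2.816 + (z_c − 4.06 − 0 − x)×3.291
The z_c×3.291 term appears on both sides and cancels. Collect the known terms of each column as K = Σ(ρt)_known − 3.291 × (depth of known layers): K_A = 93.791672 − 3.291×35.97 = −24.585598; K_B = 0 − 3.291×(4.06 + 0) = −13.36146.
Balance: K_A = K_B − x×(3.291 − 2.816), so x = (K_B − K_A)/(3.291 − 2.816) = 11.2241/0.475 = 23.6 km.

23.6 km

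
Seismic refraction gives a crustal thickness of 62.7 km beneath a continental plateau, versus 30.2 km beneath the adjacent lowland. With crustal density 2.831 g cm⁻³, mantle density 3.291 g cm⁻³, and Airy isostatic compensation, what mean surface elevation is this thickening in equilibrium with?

Excess crust Δ = 62.7 km − 30.2 km = 32.5 km, split between elevation h and root r with h + r = Δ.
Airy balance ρ_c h = (ρ_m − ρ_c) r gives r = h ρ_c/(ρ_m − ρ_c), so h (1 + ρ_c/(ρ_m − ρ_c)) = Δ, i.e. h = Δ (ρ_m − ρ_c)/ρ_m.
h = 32.5 km × 0.46/3.291 = 4.54 km.

4.54 km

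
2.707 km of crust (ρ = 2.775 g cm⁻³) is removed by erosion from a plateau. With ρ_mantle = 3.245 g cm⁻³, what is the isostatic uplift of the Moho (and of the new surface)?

Unloading: uplift u = e ρ_c/ρ_m = 2.707 km × 2.775/3.245 = 2.31 km.

2.31 km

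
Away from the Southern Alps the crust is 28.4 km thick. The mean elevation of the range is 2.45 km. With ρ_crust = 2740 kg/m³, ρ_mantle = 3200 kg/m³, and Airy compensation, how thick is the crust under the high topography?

Root depth r = h ρ_c / (ρ_m − ρ_c) = 2.45 km × 2740 / 460 = 14.59 km.
Total thickness = T + h + r = 28.4 km + 2.45 km + 14.59 km = 45.4 km.

45.4 km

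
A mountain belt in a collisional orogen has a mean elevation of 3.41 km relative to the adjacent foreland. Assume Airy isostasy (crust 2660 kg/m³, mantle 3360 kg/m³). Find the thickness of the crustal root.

13 km

For local isostatic compensation: the weight of the topography is balanced by the buoyancy of the root, ρ_c h = (ρ_m − ρ_c) r.
r = h · ρ_c / (ρ_m − ρ_c) = 3.41 km × 2660 / (3360 − 2660) = 13 km.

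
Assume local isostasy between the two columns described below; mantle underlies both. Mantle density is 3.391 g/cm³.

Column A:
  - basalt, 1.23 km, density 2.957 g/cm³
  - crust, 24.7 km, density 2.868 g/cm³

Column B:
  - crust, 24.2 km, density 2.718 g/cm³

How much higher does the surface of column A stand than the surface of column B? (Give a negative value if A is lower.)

For any compensation level in the mantle, the mantle terms cancel and isostasy reduces to e = (Σt_A − Σt_B) − (Σ(ρt)_A − Σ(ρt)_B) / ρ_m.
Σt_A = 25.93 km; Σt_B = 24.2 km; Σ(ρt)_A = 74.47671; Σ(ρt)_B = 65.7756 (in km·g/cm³).
e = (25.93 − 24.2) − (74.47671 − 65.7756) / 3.391 = −0.836 km.

−0.836 km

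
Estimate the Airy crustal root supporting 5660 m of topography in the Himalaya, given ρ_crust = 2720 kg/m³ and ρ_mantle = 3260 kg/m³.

28500 m

Balancing pressure at the compensation depth: the weight of the topography is balanced by the buoyancy of the root, ρ_c h = (ρ_m − ρ_c) r.
r = h · ρ_c / (ρ_m − ρ_c) = 5660 m × 2720 / (3260 − 2720) = 28500 m.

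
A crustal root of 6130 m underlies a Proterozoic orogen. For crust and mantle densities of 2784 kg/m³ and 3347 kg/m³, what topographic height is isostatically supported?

1240 m

By Archimedes' principle applied to the lithosphere: ρ_c h = (ρ_m − ρ_c) r.
h = r (ρ_m − ρ_c) / ρ_c = 6130 m × (3347 − 2784) / 2784 = 1240 m.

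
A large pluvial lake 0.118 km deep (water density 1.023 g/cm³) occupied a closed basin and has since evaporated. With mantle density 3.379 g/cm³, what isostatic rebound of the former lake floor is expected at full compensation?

0.0357 km

u = d ρ_w/ρ_m = 0.118 km × 1.023/3.379 = 0.0357 km.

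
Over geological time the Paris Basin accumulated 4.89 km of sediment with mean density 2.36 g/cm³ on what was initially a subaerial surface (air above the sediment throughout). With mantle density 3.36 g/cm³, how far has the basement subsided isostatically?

3.43 km

Subaerial load: s = t ρ_sed / ρ_m = 4.89 km × 2.36/3.36 = 3.43 km.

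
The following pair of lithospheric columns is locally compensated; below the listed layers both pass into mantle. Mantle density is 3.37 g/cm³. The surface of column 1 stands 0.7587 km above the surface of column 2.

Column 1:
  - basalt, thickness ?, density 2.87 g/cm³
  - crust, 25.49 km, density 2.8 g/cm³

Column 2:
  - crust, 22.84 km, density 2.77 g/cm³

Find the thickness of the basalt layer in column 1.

Take the compensation level at the base of the deeper column (depth z_c below the surface of column 1) and equate Σ ρ_i t_i down to z_c; mantle fills any gap and the z_c terms cancel.
Column 1: x×2.87 + 25.49×2.8 + (z_c − 25.49 − x)×3.37
Column 2: 0.7587×0 + 22.84×2.77 + (z_c − 0.7587 − 22.84)×3.37
The z_c×3.37 term appears on both sides and cancels. Collect the known terms of each column as K = Σ(ρt)_known − 3.37 × (depth of known layers): K_1 = 71.372 − 3.37×25.49 = −14.5293; K_2 = 63.2668 − 3.37×(0.7587 + 22.84) = −16.260819.
Balance: K_1 − x×(3.37 − 2.87) = K_2, so x = (K_1 − K_2)/(3.37 − 2.87) = 1.73152/0.5 = 3.46 km.

3.46 km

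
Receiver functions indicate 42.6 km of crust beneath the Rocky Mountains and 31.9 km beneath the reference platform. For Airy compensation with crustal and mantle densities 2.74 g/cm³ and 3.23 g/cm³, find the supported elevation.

Excess crust Δ = 42.6 km − 31.9 km = 10.7 km, split between elevation h and root r with h + r = Δ.
Airy balance ρ_c h = (ρ_m − ρ_c) r gives r = h ρ_c/(ρ_m − ρ_c), so h (1 + ρ_c/(ρ_m − ρ_c)) = Δ, i.e. h = Δ (ρ_m − ρ_c)/ρ_m.
h = 10.7 km × 0.49/3.23 = 1.62 km.

1.62 km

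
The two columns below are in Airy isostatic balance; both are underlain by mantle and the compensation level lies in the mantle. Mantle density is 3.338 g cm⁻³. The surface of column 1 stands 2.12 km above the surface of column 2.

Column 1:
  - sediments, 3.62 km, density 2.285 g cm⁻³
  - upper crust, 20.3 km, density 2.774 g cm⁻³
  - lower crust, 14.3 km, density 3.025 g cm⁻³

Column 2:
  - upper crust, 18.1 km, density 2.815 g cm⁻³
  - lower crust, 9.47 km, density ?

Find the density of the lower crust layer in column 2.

Take the compensation level at the base of the deeper column (depth z_c below the surface of column 1) and equate Σ ρ_i t_i down to z_c; mantle fills any gap and the z_c terms cancel.
Column 1: 3.62×2.285 + 20.3×2.774 + 14.3×3.025 + (z_c − 38.22)×3.338
Column 2: 2.12×0 + 18.1×2.815 + 9.47×ρ + (z_c − 2.12 − 27.57)×3.338
The z_c×3.338 term appears on both sides and cancels. Collect the known terms of each column as K = Σ(ρt)_known − 3.338 × (depth of known layers): K_1 = 107.8414 − 3.338×38.22 = −19.73696; K_2 = 50.9515 − 3.338×(2.12 + 27.57) = −48.15372.
Balance: K_1 = K_2 + 9.47×ρ, so ρ = (K_1 − K_2)/9.47 = 28.4168/9.47 = 3 g cm⁻³.

3 g cm⁻³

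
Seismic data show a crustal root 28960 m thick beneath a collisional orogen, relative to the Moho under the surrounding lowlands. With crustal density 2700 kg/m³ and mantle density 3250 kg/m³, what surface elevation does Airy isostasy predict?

For local isostatic compensation: ρ_c h = (ρ_m − ρ_c) r.
h = r (ρ_m − ρ_c) / ρ_c = 28960 m × (3250 − 2700) / 2700 = 5900 m.

5900 m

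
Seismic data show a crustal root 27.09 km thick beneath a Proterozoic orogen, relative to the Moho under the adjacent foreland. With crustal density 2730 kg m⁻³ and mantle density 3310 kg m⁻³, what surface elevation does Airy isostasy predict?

Balancing pressure at the compensation depth: ρ_c h = (ρ_m − ρ_c) r.
h = r (ρ_m − ρ_c) / ρ_c = 27.09 km × (3310 − 2730) / 2730 = 5.76 km.

5.76 km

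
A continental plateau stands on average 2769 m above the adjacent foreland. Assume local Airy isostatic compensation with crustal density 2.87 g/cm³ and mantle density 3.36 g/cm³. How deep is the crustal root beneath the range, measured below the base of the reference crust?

16200 m

By Archimedes' principle applied to the lithosphere: the weight of the topography is balanced by the buoyancy of the root, ρ_c h = (ρ_m − ρ_c) r.
r = h · ρ_c / (ρ_m − ρ_c) = 2769 m × 2.87 / (3.36 − 2.87) = 16200 m.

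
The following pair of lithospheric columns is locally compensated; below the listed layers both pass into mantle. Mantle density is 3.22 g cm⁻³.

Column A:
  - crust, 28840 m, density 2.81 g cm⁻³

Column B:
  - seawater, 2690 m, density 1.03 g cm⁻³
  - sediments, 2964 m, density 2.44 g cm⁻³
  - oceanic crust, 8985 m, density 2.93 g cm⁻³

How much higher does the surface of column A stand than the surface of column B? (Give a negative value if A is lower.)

315 m

For any compensation level in the mantle, the mantle terms cancel and isostasy reduces to e = (Σt_A − Σt_B) − (Σ(ρt)_A − Σ(ρt)_B) / ρ_m.
Σt_A = 28840 m; Σt_B = 14639 m; Σ(ρt)_A = 81040.4; Σ(ρt)_B = 36328.91 (in m·g cm⁻³).
e = (28840 − 14639) − (81040.4 − 36328.91) / 3.22 = 315 m.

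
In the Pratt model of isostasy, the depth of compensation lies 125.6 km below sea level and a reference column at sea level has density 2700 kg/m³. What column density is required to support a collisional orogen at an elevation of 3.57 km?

2630 kg/m³

Pratt balance: ρ_ref D = ρ (D + h).
ρ = ρ_ref D/(D + h) = 2700 × 125.6 km/(125.6 km + 3.57 km) = 2630 kg/m³.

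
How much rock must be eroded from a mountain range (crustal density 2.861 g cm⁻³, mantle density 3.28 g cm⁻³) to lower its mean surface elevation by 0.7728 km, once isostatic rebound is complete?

Net drop Δ = e − u = e − e ρ_c/ρ_m = e (ρ_m − ρ_c)/ρ_m.
e = Δ ρ_m/(ρ_m − ρ_c) = 0.7728 km × 3.28/0.419 = 6.05 km.

6.05 km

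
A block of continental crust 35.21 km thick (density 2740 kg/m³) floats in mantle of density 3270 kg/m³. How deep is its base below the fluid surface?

29.5 km

Draft d = t ρ_obj/ρ_fluid = 35.21 km × 2740/3270 = 29.5 km.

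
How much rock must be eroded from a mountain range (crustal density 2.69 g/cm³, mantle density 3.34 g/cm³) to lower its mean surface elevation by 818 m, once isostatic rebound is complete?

Net drop Δ = e − u = e − e ρ_c/ρ_m = e (ρ_m − ρ_c)/ρ_m.
e = Δ ρ_m/(ρ_m − ρ_c) = 818 m × 3.34/0.65 = 4200 m.

4200 m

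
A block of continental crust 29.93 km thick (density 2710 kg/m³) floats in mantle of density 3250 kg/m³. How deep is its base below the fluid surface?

25 km

Draft d = t ρ_obj/ρ_fluid = 29.93 km × 2710/3250 = 25 km.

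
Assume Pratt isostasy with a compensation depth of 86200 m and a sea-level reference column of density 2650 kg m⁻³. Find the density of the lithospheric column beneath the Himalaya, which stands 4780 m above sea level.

Pratt balance: ρ_ref D = ρ (D + h).
ρ = ρ_ref D/(D + h) = 2650 × 86200 m/(86200 m + 4780 m) = 2510 kg m⁻³.

2510 kg m⁻³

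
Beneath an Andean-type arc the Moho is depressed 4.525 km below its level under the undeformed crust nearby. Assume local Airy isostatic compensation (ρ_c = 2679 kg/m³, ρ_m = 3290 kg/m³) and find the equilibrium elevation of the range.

1.03 km

By Archimedes' principle applied to the lithosphere: ρ_c h = (ρ_m − ρ_c) r.
h = r (ρ_m − ρ_c) / ρ_c = 4.525 km × (3290 − 2679) / 2679 = 1.03 km.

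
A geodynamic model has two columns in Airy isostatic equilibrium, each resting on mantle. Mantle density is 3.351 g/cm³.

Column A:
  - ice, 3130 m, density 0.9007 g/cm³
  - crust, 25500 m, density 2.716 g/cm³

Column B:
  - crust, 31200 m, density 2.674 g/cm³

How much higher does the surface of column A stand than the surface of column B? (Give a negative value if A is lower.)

818 m

For any compensation level in the mantle, the mantle terms cancel and isostasy reduces to e = (Σt_A − Σt_B) − (Σ(ρt)_A − Σ(ρt)_B) / ρ_m.
Σt_A = 28630 m; Σt_B = 31200 m; Σ(ρt)_A = 72077.191; Σ(ρt)_B = 83428.8 (in m·g/cm³).
e = (28630 − 31200) − (72077.191 − 83428.8) / 3.351 = 818 m.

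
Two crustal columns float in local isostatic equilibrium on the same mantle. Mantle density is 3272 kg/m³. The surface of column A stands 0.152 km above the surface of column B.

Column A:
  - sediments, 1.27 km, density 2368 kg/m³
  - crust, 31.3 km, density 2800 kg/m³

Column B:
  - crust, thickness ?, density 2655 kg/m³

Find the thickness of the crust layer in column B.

25 km

Take the compensation level at the base of the deeper column (depth z_c below the surface of column A) and equate Σ ρ_i t_i down to z_c; mantle fills any gap and the z_c terms cancel.
Column A: 1.27×2368 + 31.3×2800 + (z_c − 32.57)×3272
Column B: 0.152×0 + x×2655 + (z_c − 0.152 − 0 − x)×3272
The z_c×3272 term appears on both sides and cancels. Collect the known terms of each column as K = Σ(ρt)_known − 3272 × (depth of known layers): K_A = 90647.36 − 3272×32.57 = −15921.68; K_B = 0 − 3272×(0.152 + 0) = −497.344.
Balance: K_A = K_B − x×(3272 − 2655), so x = (K_B − K_A)/(3272 − 2655) = 15424.3/617 = 25 km.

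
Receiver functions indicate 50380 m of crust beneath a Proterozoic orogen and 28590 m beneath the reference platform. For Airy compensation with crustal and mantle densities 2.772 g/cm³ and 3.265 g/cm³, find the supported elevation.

Excess crust Δ = 50380 m − 28590 m = 21790 m, split between elevation h and root r with h + r = Δ.
Airy balance ρ_c h = (ρ_m − ρ_c) r gives r = h ρ_c/(ρ_m − ρ_c), so h (1 + ρ_c/(ρ_m − ρ_c)) = Δ, i.e. h = Δ (ρ_m − ρ_c)/ρ_m.
h = 21790 m × 0.493/3.265 = 3290 m.

3290 m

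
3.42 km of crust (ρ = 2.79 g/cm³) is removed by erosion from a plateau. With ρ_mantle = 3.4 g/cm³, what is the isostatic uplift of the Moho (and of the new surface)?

Unloading: uplift u = e ρ_c/ρ_m = 3.42 km × 2.79/3.4 = 2.81 km.

2.81 km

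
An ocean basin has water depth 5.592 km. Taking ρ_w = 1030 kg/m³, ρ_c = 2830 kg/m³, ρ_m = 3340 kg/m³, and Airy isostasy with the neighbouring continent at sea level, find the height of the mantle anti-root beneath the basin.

Equating mass per unit area of the two columns: replacing crust with seawater at the top is compensated by replacing crust with mantle at the base: d (ρ_c − ρ_w) = a (ρ_m − ρ_c).
a = d (ρ_c − ρ_w)/(ρ_m − ρ_c) = 5.592 km × 1800/510 = 19.7 km.

19.7 km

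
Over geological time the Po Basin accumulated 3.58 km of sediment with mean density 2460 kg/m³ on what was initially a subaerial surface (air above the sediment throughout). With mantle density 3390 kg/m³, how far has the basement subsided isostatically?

2.6 km

Subaerial load: s = t ρ_sed / ρ_m = 3.58 km × 2460/3390 = 2.6 km.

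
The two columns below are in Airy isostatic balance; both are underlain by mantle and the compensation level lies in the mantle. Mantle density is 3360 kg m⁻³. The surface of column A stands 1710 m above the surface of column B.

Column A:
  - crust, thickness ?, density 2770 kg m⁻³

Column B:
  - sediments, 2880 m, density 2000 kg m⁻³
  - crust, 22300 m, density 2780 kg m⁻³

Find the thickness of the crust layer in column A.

38300 m

Take the compensation level at the base of the deeper column (depth z_c below the surface of column A) and equate Σ ρ_i t_i down to z_c; mantle fills any gap and the z_c terms cancel.
Column A: x×2770 + (z_c − 0 − x)×3360
Column B: 1710×0 + 2880×2000 + 22300×2780 + (z_c − 1710 − 25180)×3360
The z_c×3360 term appears on both sides and cancels. Collect the known terms of each column as K = Σ(ρt)_known − 3360 × (depth of known layers): K_A = 0 − 3360×0 = 0; K_B = 67754000 − 3360×(1710 + 25180) = −22596400.
Balance: K_A − x×(3360 − 2770) = K_B, so x = (K_A − K_B)/(3360 − 2770) = 22596400/590 = 38300 m.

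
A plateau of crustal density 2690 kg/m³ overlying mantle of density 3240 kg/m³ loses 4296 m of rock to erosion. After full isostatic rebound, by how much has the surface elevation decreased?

729 m

Rebound u = e ρ_c/ρ_m = 4296 m × 2690/3240 = 3567 m.
Net surface drop = e − u = 4296 m − 3567 m = e (ρ_m − ρ_c)/ρ_m = 729 m.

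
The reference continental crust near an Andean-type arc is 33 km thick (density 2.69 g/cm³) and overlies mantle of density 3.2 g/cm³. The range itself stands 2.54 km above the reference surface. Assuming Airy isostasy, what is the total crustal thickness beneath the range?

48.9 km

Root depth r = h ρ_c / (ρ_m − ρ_c) = 2.54 km × 2.69 / 0.51 = 13.4 km.
Total thickness = T + h + r = 33 km + 2.54 km + 13.4 km = 48.9 km.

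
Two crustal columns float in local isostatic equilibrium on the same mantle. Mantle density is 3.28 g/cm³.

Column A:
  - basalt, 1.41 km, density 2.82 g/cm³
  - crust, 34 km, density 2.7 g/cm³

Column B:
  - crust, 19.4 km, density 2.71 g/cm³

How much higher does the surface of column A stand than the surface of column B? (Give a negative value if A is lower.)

2.84 km

For any compensation level in the mantle, the mantle terms cancel and isostasy reduces to e = (Σt_A − Σt_B) − (Σ(ρt)_A − Σ(ρt)_B) / ρ_m.
Σt_A = 35.41 km; Σt_B = 19.4 km; Σ(ρt)_A = 95.7762; Σ(ρt)_B = 52.574 (in km·g/cm³).
e = (35.41 − 19.4) − (95.7762 − 52.574) / 3.28 = 2.84 km.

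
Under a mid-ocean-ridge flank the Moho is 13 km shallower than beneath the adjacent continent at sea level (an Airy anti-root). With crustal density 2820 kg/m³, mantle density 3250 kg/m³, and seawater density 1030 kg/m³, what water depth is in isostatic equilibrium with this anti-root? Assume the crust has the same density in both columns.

3.12 km

Replacing a thickness d of crust by seawater at the top must be balanced by replacing crust with mantle at the base: d (ρ_c − ρ_w) = a (ρ_m − ρ_c).
d = a (ρ_m − ρ_c)/(ρ_c − ρ_w) = 13 km × 430/1790 = 3.12 km.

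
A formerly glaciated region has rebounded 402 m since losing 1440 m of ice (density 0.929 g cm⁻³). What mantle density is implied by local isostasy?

3.33 g cm⁻³

ρ_m = ρ_ice t / u = 0.929 × 1440 m/402 m = 3.33 g cm⁻³.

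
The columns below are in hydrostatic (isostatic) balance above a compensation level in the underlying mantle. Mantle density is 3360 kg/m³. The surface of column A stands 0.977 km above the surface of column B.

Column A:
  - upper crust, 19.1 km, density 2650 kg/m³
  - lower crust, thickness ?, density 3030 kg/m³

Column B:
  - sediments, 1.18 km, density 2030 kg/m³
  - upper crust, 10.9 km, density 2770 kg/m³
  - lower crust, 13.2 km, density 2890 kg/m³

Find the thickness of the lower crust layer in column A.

11.9 km

Take the compensation level at the base of the deeper column (depth z_c below the surface of column A) and equate Σ ρ_i t_i down to z_c; mantle fills any gap and the z_c terms cancel.
Column A: 19.1×2650 + x×3030 + (z_c − 19.1 − x)×3360
Column B: 0.977×0 + 1.18×2030 + 10.9×2770 + 13.2×2890 + (z_c − 0.977 − 25.28)×3360
The z_c×3360 term appears on both sides and cancels. Collect the known terms of each column as K = Σ(ρt)_known − 3360 × (depth of known layers): K_A = 50615 − 3360×19.1 = −13561; K_B = 70736.4 − 3360×(0.977 + 25.28) = −17487.12.
Balance: K_A − x×(3360 − 3030) = K_B, so x = (K_A − K_B)/(3360 − 3030) = 3926.12/330 = 11.9 km.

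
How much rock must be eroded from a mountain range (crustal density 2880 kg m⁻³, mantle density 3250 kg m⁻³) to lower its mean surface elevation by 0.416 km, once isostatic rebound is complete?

Net drop Δ = e − u = e − e ρ_c/ρ_m = e (ρ_m − ρ_c)/ρ_m.
e = Δ ρ_m/(ρ_m − ρ_c) = 0.416 km × 3250/370 = 3.65 km.

3.65 km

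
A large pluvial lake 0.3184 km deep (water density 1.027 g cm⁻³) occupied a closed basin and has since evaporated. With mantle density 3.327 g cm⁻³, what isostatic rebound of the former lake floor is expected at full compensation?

u = d ρ_w/ρ_m = 0.3184 km × 1.027/3.327 = 0.0983 km.

0.0983 km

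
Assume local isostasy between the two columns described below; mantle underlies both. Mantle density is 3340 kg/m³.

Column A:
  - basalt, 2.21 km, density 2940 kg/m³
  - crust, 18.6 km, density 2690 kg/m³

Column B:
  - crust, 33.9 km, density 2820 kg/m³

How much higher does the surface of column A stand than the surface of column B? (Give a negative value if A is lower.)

For any compensation level in the mantle, the mantle terms cancel and isostasy reduces to e = (Σt_A − Σt_B) − (Σ(ρt)_A − Σ(ρt)_B) / ρ_m.
Σt_A = 20.81 km; Σt_B = 33.9 km; Σ(ρt)_A = 56531.4; Σ(ρt)_B = 95598 (in km·kg/m³).
e = (20.81 − 33.9) − (56531.4 − 95598) / 3340 = −1.39 km.

−1.39 km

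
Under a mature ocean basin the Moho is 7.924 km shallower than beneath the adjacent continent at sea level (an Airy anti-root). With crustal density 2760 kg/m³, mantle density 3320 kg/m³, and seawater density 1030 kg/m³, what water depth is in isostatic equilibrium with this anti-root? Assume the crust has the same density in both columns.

2.56 km

Replacing a thickness d of crust by seawater at the top must be balanced by replacing crust with mantle at the base: d (ρ_c − ρ_w) = a (ρ_m − ρ_c).
d = a (ρ_m − ρ_c)/(ρ_c − ρ_w) = 7.924 km × 560/1730 = 2.56 km.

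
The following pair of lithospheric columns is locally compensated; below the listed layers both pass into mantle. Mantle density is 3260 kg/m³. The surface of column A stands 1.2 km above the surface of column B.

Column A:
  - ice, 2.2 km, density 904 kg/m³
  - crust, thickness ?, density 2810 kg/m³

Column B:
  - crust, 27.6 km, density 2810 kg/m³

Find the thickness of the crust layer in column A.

Take the compensation level at the base of the deeper column (depth z_c below the surface of column A) and equate Σ ρ_i t_i down to z_c; mantle fills any gap and the z_c terms cancel.
Column A: 2.2×904 + x×2810 + (z_c − 2.2 − x)×3260
Column B: 1.2×0 + 27.6×2810 + (z_c − 1.2 − 27.6)×3260
The z_c×3260 term appears on both sides and cancels. Collect the known terms of each column as K = Σ(ρt)_known − 3260 × (depth of known layers): K_A = 1988.8 − 3260×2.2 = −5183.2; K_B = 77556 − 3260×(1.2 + 27.6) = −16332.
Balance: K_A − x×(3260 − 2810) = K_B, so x = (K_A − K_B)/(3260 − 2810) = 11148.8/450 = 24.8 km.

24.8 km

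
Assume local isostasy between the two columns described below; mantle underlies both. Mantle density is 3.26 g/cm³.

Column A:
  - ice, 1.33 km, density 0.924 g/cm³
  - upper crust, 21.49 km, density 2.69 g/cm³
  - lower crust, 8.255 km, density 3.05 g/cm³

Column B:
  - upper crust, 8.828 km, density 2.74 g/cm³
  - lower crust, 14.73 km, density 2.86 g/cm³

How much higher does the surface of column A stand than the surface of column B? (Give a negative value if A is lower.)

For any compensation level in the mantle, the mantle terms cancel and isostasy reduces to e = (Σt_A − Σt_B) − (Σ(ρt)_A − Σ(ρt)_B) / ρ_m.
Σt_A = 31.075 km; Σt_B = 23.558 km; Σ(ρt)_A = 84.21477; Σ(ρt)_B = 66.31652 (in km·g/cm³).
e = (31.075 − 23.558) − (84.21477 − 66.31652) / 3.26 = 2.03 km.

2.03 km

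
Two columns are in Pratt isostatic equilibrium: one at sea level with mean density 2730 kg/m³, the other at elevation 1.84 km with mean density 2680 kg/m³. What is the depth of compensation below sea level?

98.6 km

ρ_ref D = ρ (D + h) → D (ρ_ref − ρ) = ρ h.
D = ρ h/(ρ_ref − ρ) = 2680 × 1.84 km/(2730 − 2680) = 98.6 km.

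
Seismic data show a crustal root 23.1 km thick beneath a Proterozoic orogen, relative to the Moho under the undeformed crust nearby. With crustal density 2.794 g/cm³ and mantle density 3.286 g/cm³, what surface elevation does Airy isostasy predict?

4.07 km

Equating mass per unit area of the two columns: ρ_c h = (ρ_m − ρ_c) r.
h = r (ρ_m − ρ_c) / ρ_c = 23.1 km × (3.286 − 2.794) / 2.794 = 4.07 km.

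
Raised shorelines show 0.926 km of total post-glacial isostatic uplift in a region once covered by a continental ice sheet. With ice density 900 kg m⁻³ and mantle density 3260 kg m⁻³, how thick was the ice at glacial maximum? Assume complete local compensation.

u = t ρ_ice/ρ_m → t = u ρ_m/ρ_ice = 0.926 km × 3260/900 = 3.35 km.

3.35 km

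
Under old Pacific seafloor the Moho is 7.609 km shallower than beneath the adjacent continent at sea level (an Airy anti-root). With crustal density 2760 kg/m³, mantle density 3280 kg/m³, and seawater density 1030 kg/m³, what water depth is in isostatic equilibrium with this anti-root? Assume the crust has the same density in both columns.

2.29 km

Replacing a thickness d of crust by seawater at the top must be balanced by replacing crust with mantle at the base: d (ρ_c − ρ_w) = a (ρ_m − ρ_c).
d = a (ρ_m − ρ_c)/(ρ_c − ρ_w) = 7.609 km × 520/1730 = 2.29 km.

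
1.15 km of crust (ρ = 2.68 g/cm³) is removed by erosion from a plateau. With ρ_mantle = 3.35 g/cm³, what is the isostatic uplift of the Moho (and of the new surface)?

Unloading: uplift u = e ρ_c/ρ_m = 1.15 km × 2.68/3.35 = 0.92 km.

0.92 km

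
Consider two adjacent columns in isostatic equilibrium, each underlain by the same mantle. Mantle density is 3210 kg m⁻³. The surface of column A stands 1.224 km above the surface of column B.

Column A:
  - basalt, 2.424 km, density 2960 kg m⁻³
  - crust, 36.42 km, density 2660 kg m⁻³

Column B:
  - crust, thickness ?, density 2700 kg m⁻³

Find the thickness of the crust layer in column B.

32.8 km

Take the compensation level at the base of the deeper column (depth z_c below the surface of column A) and equate Σ ρ_i t_i down to z_c; mantle fills any gap and the z_c terms cancel.
Column A: 2.424×2960 + 36.42×2660 + (z_c − 38.844)×3210
Column B: 1.224×0 + x×2700 + (z_c − 1.224 − 0 − x)×3210
The z_c×3210 term appears on both sides and cancels. Collect the known terms of each column as K = Σ(ρt)_known − 3210 × (depth of known layers): K_A = 104052.24 − 3210×38.844 = −20637; K_B = 0 − 3210×(1.224 + 0) = −3929.04.
Balance: K_A = K_B − x×(3210 − 2700), so x = (K_B − K_A)/(3210 − 2700) = 16708/510 = 32.8 km.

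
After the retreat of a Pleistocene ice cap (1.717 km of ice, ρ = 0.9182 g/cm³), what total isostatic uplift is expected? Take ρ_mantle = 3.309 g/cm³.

0.476 km

Removing the load lets mantle flow back in; uplift u satisfies ρ_ice t = ρ_m u.
u = t ρ_ice/ρ_m = 1.717 km × 0.9182/3.309 = 0.476 km.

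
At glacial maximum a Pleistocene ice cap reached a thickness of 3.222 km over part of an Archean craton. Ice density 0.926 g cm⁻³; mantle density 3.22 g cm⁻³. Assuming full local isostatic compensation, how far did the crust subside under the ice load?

Equating mass per unit area of the two columns: the ice load ρ_ice t is balanced by mantle displaced below, ρ_m s.
s = t ρ_ice / ρ_m = 3.222 km × 0.926/3.22 = 0.927 km.

0.927 km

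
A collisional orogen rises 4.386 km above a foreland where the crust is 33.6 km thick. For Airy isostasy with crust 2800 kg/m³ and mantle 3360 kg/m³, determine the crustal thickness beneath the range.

59.9 km

Root depth r = h ρ_c / (ρ_m − ρ_c) = 4.386 km × 2800 / 560 = 21.93 km.
Total thickness = T + h + r = 33.6 km + 4.386 km + 21.93 km = 59.9 km.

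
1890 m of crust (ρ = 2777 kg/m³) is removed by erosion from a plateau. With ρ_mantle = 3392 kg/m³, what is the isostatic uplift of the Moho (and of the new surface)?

Unloading: uplift u = e ρ_c/ρ_m = 1890 m × 2777/3392 = 1550 m.

1550 m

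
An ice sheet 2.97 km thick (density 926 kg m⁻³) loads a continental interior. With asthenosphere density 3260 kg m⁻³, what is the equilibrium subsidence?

Equating mass per unit area of the two columns: the ice load ρ_ice t is balanced by mantle displaced below, ρ_m s.
s = t ρ_ice / ρ_m = 2.97 km × 926/3260 = 0.844 km.

0.844 km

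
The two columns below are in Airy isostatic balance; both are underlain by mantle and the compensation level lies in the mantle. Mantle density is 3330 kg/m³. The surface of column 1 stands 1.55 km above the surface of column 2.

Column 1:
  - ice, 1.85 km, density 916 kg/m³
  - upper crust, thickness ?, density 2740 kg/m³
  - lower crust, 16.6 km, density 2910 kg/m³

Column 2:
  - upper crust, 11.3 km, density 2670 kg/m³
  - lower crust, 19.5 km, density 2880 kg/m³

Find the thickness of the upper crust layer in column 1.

Take the compensation level at the base of the deeper column (depth z_c below the surface of column 1) and equate Σ ρ_i t_i down to z_c; mantle fills any gap and the z_c terms cancel.
Column 1: 1.85×916 + x×2740 + 16.6×2910 + (z_c − 18.45 − x)×3330
Column 2: 1.55×0 + 11.3×2670 + 19.5×2880 + (z_c − 1.55 − 30.8)×3330
The z_c×3330 term appears on both sides and cancels. Collect the known terms of each column as K = Σ(ρt)_known − 3330 × (depth of known layers): K_1 = 50000.6 − 3330×18.45 = −11437.9; K_2 = 86331 − 3330×(1.55 + 30.8) = −21394.5.
Balance: K_1 − x×(3330 − 2740) = K_2, so x = (K_1 − K_2)/(3330 − 2740) = 9956.6/590 = 16.9 km.

16.9 km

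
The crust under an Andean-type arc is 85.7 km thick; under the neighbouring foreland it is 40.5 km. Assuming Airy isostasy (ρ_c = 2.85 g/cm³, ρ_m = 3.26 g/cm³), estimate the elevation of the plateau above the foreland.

Excess crust Δ = 85.7 km − 40.5 km = 45.2 km, split between elevation h and root r with h + r = Δ.
Airy balance ρ_c h = (ρ_m − ρ_c) r gives r = h ρ_c/(ρ_m − ρ_c), so h (1 + ρ_c/(ρ_m − ρ_c)) = Δ, i.e. h = Δ (ρ_m − ρ_c)/ρ_m.
h = 45.2 km × 0.41/3.26 = 5.68 km.

5.68 km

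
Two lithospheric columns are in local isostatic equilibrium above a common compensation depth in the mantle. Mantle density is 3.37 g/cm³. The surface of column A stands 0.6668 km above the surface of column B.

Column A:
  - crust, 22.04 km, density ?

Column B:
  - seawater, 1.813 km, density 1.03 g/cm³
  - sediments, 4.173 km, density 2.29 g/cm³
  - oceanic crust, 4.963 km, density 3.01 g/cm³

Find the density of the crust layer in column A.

2.79 g/cm³

Take the compensation level at the base of the deeper column (depth z_c below the surface of column A) and equate Σ ρ_i t_i down to z_c; mantle fills any gap and the z_c terms cancel.
Column A: 22.04×ρ + (z_c − 22.04)×3.37
Column B: 0.6668×0 + 1.813×1.03 + 4.173×2.29 + 4.963×3.01 + (z_c − 0.6668 − 10.949)×3.37
The z_c×3.37 term appears on both sides and cancels. Collect the known terms of each column as K = Σ(ρt)_known − 3.37 × (depth of known layers): K_A = 0 − 3.37×22.04 = −74.2748; K_B = 26.36219 − 3.37×(0.6668 + 10.949) = −12.783056.
Balance: K_A + 22.04×ρ = K_B, so ρ = (K_B − K_A)/22.04 = 61.4917/22.04 = 2.79 g/cm³.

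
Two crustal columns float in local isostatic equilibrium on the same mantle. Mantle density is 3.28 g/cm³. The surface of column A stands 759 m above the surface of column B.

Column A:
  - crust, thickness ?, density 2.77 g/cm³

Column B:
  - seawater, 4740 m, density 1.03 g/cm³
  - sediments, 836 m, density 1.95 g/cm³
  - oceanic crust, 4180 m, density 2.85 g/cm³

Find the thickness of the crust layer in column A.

Take the compensation level at the base of the deeper column (depth z_c below the surface of column A) and equate Σ ρ_i t_i down to z_c; mantle fills any gap and the z_c terms cancel.
Column A: x×2.77 + (z_c − 0 − x)×3.28
Column B: 759×0 + 4740×1.03 + 836×1.95 + 4180×2.85 + (z_c − 759 − 9756)×3.28
The z_c×3.28 term appears on both sides and cancels. Collect the known terms of each column as K = Σ(ρt)_known − 3.28 × (depth of known layers): K_A = 0 − 3.28×0 = 0; K_B = 18425.4 − 3.28×(759 + 9756) = −16063.8.
Balance: K_A − x×(3.28 − 2.77) = K_B, so x = (K_A − K_B)/(3.28 − 2.77) = 16063.8/0.51 = 31500 m.

31500 m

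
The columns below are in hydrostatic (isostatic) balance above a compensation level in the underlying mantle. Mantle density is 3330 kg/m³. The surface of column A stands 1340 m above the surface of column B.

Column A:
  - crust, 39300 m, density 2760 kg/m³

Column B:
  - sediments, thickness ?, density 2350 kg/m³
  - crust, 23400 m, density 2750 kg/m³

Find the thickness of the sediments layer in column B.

4460 m

Take the compensation level at the base of the deeper column (depth z_c below the surface of column A) and equate Σ ρ_i t_i down to z_c; mantle fills any gap and the z_c terms cancel.
Column A: 39300×2760 + (z_c − 39300)×3330
Column B: 1340×0 + x×2350 + 23400×2750 + (z_c − 1340 − 23400 − x)×3330
The z_c×3330 term appears on both sides and cancels. Collect the known terms of each column as K = Σ(ρt)_known − 3330 × (depth of known layers): K_A = 108468000 − 3330×39300 = −22401000; K_B = 64350000 − 3330×(1340 + 23400) = −18034200.
Balance: K_A = K_B − x×(3330 − 2350), so x = (K_B − K_A)/(3330 − 2350) = 4366800/980 = 4460 m.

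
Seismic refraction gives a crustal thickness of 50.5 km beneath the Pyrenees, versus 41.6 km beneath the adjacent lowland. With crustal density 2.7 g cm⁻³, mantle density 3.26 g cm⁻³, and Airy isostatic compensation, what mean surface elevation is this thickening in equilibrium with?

1.53 km

Excess crust Δ = 50.5 km − 41.6 km = 8.9 km, split between elevation h and root r with h + r = Δ.
Airy balance ρ_c h = (ρ_m − ρ_c) r gives r = h ρ_c/(ρ_m − ρ_c), so h (1 + ρ_c/(ρ_m − ρ_c)) = Δ, i.e. h = Δ (ρ_m − ρ_c)/ρ_m.
h = 8.9 km × 0.56/3.26 = 1.53 km.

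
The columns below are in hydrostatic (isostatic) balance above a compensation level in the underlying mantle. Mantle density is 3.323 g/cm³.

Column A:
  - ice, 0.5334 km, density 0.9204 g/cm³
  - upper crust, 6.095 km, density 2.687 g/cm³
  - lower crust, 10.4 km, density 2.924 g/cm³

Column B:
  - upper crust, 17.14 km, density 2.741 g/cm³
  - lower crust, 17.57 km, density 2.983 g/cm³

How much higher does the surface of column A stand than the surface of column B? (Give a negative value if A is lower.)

For any compensation level in the mantle, the mantle terms cancel and isostasy reduces to e = (Σt_A − Σt_B) − (Σ(ρt)_A − Σ(ρt)_B) / ρ_m.
Σt_A = 17.0284 km; Σt_B = 34.71 km; Σ(ρt)_A = 47.2778064; Σ(ρt)_B = 99.39205 (in km·g/cm³).
e = (17.0284 − 34.71) − (47.2778064 − 99.39205) / 3.323 = −2 km.

−2 km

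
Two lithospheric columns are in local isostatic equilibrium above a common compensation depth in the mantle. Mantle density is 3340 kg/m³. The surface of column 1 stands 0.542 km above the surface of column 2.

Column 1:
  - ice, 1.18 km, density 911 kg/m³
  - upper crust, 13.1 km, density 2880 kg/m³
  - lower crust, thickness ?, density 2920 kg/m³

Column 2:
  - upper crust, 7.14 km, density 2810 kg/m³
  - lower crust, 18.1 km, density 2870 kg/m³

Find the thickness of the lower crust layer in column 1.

Take the compensation level at the base of the deeper column (depth z_c below the surface of column 1) and equate Σ ρ_i t_i down to z_c; mantle fills any gap and the z_c terms cancel.
Column 1: 1.18×911 + 13.1×2880 + x×2920 + (z_c − 14.28 − x)×3340
Column 2: 0.542×0 + 7.14×2810 + 18.1×2870 + (z_c − 0.542 − 25.24)×3340
The z_c×3340 term appears on both sides and cancels. Collect the known terms of each column as K = Σ(ρt)_known − 3340 × (depth of known layers): K_1 = 38802.98 − 3340×14.28 = −8892.22; K_2 = 72010.4 − 3340×(0.542 + 25.24) = −14101.48.
Balance: K_1 − x×(3340 − 2920) = K_2, so x = (K_1 − K_2)/(3340 − 2920) = 5209.26/420 = 12.4 km.

12.4 km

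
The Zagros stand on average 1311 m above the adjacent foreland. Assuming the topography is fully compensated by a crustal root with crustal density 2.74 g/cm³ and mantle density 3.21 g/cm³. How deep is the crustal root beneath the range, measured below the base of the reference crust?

By Archimedes' principle applied to the lithosphere: the weight of the topography is balanced by the buoyancy of the root, ρ_c h = (ρ_m − ρ_c) r.
r = h · ρ_c / (ρ_m − ρ_c) = 1311 m × 2.74 / (3.21 − 2.74) = 7640 m.

7640 m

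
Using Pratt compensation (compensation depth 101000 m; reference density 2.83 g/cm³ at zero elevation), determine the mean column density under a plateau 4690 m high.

2.7 g/cm³

Pratt balance: ρ_ref D = ρ (D + h).
ρ = ρ_ref D/(D + h) = 2.83 × 101000 m/(101000 m + 4690 m) = 2.7 g/cm³.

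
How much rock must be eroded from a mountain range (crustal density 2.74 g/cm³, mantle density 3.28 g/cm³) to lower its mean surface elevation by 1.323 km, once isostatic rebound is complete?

Net drop Δ = e − u = e − e ρ_c/ρ_m = e (ρ_m − ρ_c)/ρ_m.
e = Δ ρ_m/(ρ_m − ρ_c) = 1.323 km × 3.28/0.54 = 8.04 km.

8.04 km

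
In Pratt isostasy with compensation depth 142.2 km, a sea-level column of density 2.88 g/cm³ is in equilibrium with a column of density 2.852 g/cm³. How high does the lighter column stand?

ρ_ref D = ρ (D + h) → h = D (ρ_ref − ρ)/ρ.
h = 142.2 km × (2.88 − 2.852)/2.852 = 1.4 km.

1.4 km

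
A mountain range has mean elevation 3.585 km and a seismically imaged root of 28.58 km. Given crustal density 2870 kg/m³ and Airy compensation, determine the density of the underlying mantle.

Airy balance: ρ_c h = (ρ_m − ρ_c) r → ρ_m = ρ_c (1 + h/r).
ρ_m = 2870 × (1 + 3.585 km/28.58 km) = 3230 kg/m³.

3230 kg/m³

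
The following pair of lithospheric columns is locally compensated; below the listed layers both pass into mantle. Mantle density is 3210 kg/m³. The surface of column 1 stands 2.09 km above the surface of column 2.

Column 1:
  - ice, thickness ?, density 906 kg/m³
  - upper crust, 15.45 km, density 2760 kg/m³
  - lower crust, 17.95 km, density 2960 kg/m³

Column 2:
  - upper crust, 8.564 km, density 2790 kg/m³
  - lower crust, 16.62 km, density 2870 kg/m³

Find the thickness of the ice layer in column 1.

1.96 km

Take the compensation level at the base of the deeper column (depth z_c below the surface of column 1) and equate Σ ρ_i t_i down to z_c; mantle fills any gap and the z_c terms cancel.
Column 1: x×906 + 15.45×2760 + 17.95×2960 + (z_c − 33.4 − x)×3210
Column 2: 2.09×0 + 8.564×2790 + 16.62×2870 + (z_c − 2.09 − 25.184)×3210
The z_c×3210 term appears on both sides and cancels. Collect the known terms of each column as K = Σ(ρt)_known − 3210 × (depth of known layers): K_1 = 95774 − 3210×33.4 = −11440; K_2 = 71592.96 − 3210×(2.09 + 25.184) = −15956.58.
Balance: K_1 − x×(3210 − 906) = K_2, so x = (K_1 − K_2)/(3210 − 906) = 4516.58/2304 = 1.96 km.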